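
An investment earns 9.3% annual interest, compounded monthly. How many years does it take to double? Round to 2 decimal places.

(1 + 0.00775)^(12t) = 2.
12t = ln 2 / ln(1 + 0.00775) ≈ 0.69315/0.00772012 ≈ 89.7845.
t ≈ 7.4820.

7.48 years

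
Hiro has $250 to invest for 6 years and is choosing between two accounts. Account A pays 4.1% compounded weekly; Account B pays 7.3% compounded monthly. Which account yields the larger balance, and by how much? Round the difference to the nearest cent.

Account B, by $67.19

Account A growth factor: (1 + 0.041/52)^312 ≈ 1.27877562; balance ≈ 319.6939.
Account B growth factor: (1 + 0.073/12)^72 ≈ 1.54755014; balance ≈ 386.8875.
Account B is larger by 67.1936.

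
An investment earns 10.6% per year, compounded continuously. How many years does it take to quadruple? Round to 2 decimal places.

e^(0.106t) = 4, so 0.106t = ln 4 ≈ 1.3863.
t ≈ 1.3863/0.106 ≈ 13.0782.

13.08 years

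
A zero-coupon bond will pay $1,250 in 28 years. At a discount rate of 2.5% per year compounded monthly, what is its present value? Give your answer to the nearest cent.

$621.18

Periodic rate = 2.5%/12 = 0.00208333; 336 periods.
P = 1,250/(1 + 0.025/12)^336 ≈ 1,250/2.012286916 ≈ 621.1838.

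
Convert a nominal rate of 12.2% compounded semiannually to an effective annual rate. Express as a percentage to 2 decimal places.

12.57%

One year is 2 periods at 0.061 each: (1 + 0.061)^2 ≈ 1.125721.
EAR = 1.125721 − 1 ≈ 12.57210%.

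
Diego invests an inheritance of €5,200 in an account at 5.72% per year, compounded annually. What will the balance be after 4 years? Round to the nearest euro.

Growth factor = (1 + 0.0572)^4 ≈ 1.249190342.
A ≈ 5,200 × 1.249190342 ≈ 6,495.7898.

€6,496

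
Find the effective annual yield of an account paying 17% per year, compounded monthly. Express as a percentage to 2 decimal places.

EAR = (1 + 17%/12)^12 − 1 = (1 + 0.0141667)^12 − 1.
(1 + 0.0141667)^12 ≈ 1.183892, so EAR ≈ 18.38917%.

18.39%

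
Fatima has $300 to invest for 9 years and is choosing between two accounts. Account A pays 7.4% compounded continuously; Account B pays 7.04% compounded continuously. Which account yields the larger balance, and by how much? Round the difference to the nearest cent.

Account A, by $18.62

A: e^(0.074·9) = e^0.666 ≈ 1.94643598, so 300 × 1.94643598 ≈ 583.9308.
B: e^(0.0704·9) = e^0.6336 ≈ 1.88438216, so 300 × 1.88438216 ≈ 565.3146.
Difference ≈ 18.6161 in favor of A.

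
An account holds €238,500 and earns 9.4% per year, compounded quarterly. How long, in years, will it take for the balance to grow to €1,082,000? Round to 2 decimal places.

16.28 years

(1 + 0.0235)^(4t) = 1,082,000/238,500 = 4.5367.
4t·ln(1 + 0.0235) = ln(4.5367); 4t = 1.5122/0.0232281 ≈ 65.1020.
t ≈ 16.2755 years.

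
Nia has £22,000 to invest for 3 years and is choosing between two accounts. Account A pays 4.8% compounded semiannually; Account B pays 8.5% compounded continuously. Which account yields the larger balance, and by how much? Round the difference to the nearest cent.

Account B, by £3,025.88

A: (1 + 0.024)^6 ≈ 1.1529215046, so 22,000 × 1.1529215046 ≈ 25,364.2731.
B: e^(0.085·3) = e^0.255 ≈ 1.2904616209, so 22,000 × 1.2904616209 ≈ 28,390.1557.
Difference ≈ 3,025.8826 in favor of B.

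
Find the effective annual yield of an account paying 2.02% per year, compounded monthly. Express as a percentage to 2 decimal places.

EAR = (1 + 2.02%/12)^12 − 1 = (1 + 0.00168333)^12 − 1.
(1 + 0.00168333)^12 ≈ 1.020388, so EAR ≈ 2.03881%.

2.04%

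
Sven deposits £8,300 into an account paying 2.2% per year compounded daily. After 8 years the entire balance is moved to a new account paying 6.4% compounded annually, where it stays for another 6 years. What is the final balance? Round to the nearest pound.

Phase 1: 8,300·(1 + 0.022/365)^2920 ≈ 9,897.1834.
Phase 2: 9,897.1834·(1 + 0.064)^6 ≈ 14,360.2297.

£14,360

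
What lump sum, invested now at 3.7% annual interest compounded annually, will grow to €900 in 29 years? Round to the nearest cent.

Annual rate = 3.7% = 0.037; 29 periods.
P = 900/(1 + 0.037)^29 ≈ 900/2.86803162 ≈ 313.8041.

€313.80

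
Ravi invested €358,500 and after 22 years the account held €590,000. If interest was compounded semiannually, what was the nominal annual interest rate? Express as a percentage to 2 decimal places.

The 44-period growth factor is 590,000/358,500 = 1.64575.
r/2 = 1.64575^(1/44) − 1 ≈ 0.0113869, so r ≈ 2·0.0113869 = 2.27739%.

2.28%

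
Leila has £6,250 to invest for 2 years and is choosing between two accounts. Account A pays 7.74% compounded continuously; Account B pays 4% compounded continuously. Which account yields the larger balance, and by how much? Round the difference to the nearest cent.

A: e^(0.0774·2) = e^0.1548 ≈ 1.167424453, so 6,250 × 1.167424453 ≈ 7,296.4028.
B: e^(0.04·2) = e^0.08 ≈ 1.083287068, so 6,250 × 1.083287068 ≈ 6,770.5442.
Difference ≈ 525.8587 in favor of A.

Account A, by £525.86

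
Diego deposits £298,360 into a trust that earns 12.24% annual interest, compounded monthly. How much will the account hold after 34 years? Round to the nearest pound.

Periodic rate = 12.24%/12 = 0.0102; periods = 12·34 = 408.
A = 298,360·(1 + 0.0102)^408 ≈ 298,360·62.83542891779 ≈ 18,747,578.5719.

£18,747,579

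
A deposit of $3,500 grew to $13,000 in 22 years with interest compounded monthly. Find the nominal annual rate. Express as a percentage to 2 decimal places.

The 264-period growth factor is 13,000/3,500 = 3.71429.
r/12 = 3.71429^(1/264) − 1 ≈ 0.00498278, so r ≈ 12·0.00498278 = 5.97933%.

5.98%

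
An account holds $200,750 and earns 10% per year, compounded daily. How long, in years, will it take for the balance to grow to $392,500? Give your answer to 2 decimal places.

6.71 years

We need (1 + 0.000273973)^(365t) = 1.9552, so 365t = ln 1.9552 / ln 1.000274 ≈ 2447.5733.
t ≈ 2447.5733/365 = 6.7057 years.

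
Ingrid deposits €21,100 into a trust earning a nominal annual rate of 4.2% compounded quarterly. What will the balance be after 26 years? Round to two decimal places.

Periodic rate = 4.2%/4 = 0.0105; periods = 4·26 = 104.
A = 21,100·(1 + 0.0105)^104 ≈ 21,100·2.9633097949 ≈ 62,525.8367.

€62,525.84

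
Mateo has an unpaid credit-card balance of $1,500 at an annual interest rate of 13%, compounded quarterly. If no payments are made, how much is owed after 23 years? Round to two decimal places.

$28,443.09

Periodic rate = 13%/4 = 0.0325; periods = 4·23 = 92.
A = 1,500·(1 + 0.0325)^92 ≈ 1,500·18.962061475 ≈ 28,443.0922.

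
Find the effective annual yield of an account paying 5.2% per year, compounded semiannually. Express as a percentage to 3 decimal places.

5.268%

EAR = (1 + 5.2%/2)^2 − 1 = (1 + 0.026)^2 − 1.
(1 + 0.026)^2 ≈ 1.052676, so EAR ≈ 5.26760%.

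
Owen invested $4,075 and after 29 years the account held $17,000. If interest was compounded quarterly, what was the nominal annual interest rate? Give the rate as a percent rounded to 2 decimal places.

4.96%

The 116-period growth factor is 17,000/4,075 = 4.17178.
r/4 = 4.17178^(1/116) − 1 ≈ 0.0123894, so r ≈ 4·0.0123894 = 4.95577%.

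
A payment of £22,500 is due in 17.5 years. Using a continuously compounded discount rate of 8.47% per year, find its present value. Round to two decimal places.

£5,110.34

P = A·e^(−rt) = 22,500·e^(−1.48225).
e^(−1.48225) ≈ 0.22712607936, so P ≈ 5,110.3368.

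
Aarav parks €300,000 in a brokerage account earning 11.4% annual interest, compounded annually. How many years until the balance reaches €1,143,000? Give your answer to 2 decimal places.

12.39 years

We need (1 + 0.114)^t = 3.81, so t = ln 3.81 / ln 1.114 ≈ 12.3904.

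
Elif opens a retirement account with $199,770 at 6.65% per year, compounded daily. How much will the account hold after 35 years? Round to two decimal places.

$2,047,663.58

Growth factor = (1 + 0.0665/365)^12775 ≈ 10.25010551898.
A ≈ 199,770 × 10.25010551898 ≈ 2,047,663.5795.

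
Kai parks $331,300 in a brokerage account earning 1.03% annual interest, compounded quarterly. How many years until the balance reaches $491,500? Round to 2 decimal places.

38.34 years

We need (1 + 0.002575)^(4t) = 1.4835, so 4t = ln 1.4835 / ln 1.002575 ≈ 153.3768.
t ≈ 153.3768/4 = 38.3442 years.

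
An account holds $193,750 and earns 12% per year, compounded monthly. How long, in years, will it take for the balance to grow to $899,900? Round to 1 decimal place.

12.9 years

(1 + 0.01)^(12t) = 899,900/193,750 = 4.6446.
12t·ln(1 + 0.01) = ln(4.6446); 12t = 1.5357/0.00995033 ≈ 154.3381.
t ≈ 12.8615 years.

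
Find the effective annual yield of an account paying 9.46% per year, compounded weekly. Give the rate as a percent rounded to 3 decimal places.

EAR = (1 + 9.46%/52)^52 − 1 = (1 + 0.00181923)^52 − 1.
(1 + 0.00181923)^52 ≈ 1.099125, so EAR ≈ 9.91246%.

9.912%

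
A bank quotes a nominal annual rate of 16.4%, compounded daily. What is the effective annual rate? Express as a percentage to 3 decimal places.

17.817%

One year is 365 periods at 0.000449315 each: (1 + 0.000449315)^365 ≈ 1.178171.
EAR = 1.178171 − 1 ≈ 17.81709%.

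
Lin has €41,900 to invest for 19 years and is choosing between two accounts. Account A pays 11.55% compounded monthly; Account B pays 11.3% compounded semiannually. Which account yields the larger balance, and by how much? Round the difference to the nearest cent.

Account A growth factor: (1 + 0.009625)^228 ≈ 8.88181785908; balance ≈ 372,148.1683.
Account B growth factor: (1 + 0.0565)^38 ≈ 8.07311339737; balance ≈ 338,263.4513.
Account A is larger by 33,884.7169.

Account A, by €33,884.72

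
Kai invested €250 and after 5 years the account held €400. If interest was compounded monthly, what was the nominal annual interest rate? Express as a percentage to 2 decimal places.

The 60-period growth factor is 400/250 = 1.6.
r/12 = 1.6^(1/60) − 1 ≈ 0.00786416, so r ≈ 12·0.00786416 = 9.43699%.

9.44%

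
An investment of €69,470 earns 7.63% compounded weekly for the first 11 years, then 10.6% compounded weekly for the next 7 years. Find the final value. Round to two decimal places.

Phase 1: 69,470·(1 + 0.0763/52)^572 ≈ 160,706.5210.
Phase 2: 160,706.5210·(1 + 0.106/52)^364 ≈ 337,250.0380.

€337,250.04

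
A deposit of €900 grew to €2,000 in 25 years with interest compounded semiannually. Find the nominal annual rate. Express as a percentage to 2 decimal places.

3.22%

The 50-period growth factor is 2,000/900 = 2.22222.
r/2 = 2.22222^(1/50) − 1 ≈ 0.0160984, so r ≈ 2·0.0160984 = 3.21967%.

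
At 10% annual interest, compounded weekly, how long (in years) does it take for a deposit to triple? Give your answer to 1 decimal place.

(1 + 0.00192308)^(52t) = 3.
52t = ln 3 / ln(1 + 0.00192308) ≈ 1.0986/0.00192123 ≈ 571.8275.
t ≈ 10.9967.

11.0 years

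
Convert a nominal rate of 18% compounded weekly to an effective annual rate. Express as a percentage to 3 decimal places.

19.685%

One year is 52 periods at 0.00346154 each: (1 + 0.00346154)^52 ≈ 1.196845.
EAR = 1.196845 − 1 ≈ 19.68453%.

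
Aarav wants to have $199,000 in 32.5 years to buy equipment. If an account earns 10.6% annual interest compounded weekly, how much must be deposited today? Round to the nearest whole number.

Growth factor = (1 + 0.106/52)^1690 ≈ 31.2335711398.
P = 199,000/31.2335711398 ≈ 6,371.3496.

$6,371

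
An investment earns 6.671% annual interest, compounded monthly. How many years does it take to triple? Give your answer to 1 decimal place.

(1 + 0.00555917)^(12t) = 3.
12t = ln 3 / ln(1 + 0.00555917) ≈ 1.0986/0.00554377 ≈ 198.1706.
t ≈ 16.5142.

16.5 years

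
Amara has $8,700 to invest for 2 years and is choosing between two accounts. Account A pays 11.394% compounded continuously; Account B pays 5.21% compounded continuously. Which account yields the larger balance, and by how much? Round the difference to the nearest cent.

Account A, by $1,271.18

Account A growth factor: e^(0.11394·2) = e^0.22788 ≈ 1.2559346042; balance ≈ 10,926.6311.
Account B growth factor: e^(0.0521·2) = e^0.1042 ≈ 1.109822397; balance ≈ 9,655.4549.
Account A is larger by 1,271.1762.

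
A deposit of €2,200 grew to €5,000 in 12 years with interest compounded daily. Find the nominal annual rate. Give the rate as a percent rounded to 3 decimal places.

(1 + r/365)^4380 = 5,000/2,200 = 2.27273.
1 + r/365 = 2.27273^(1/4380) ≈ 1.000187, so r/365 ≈ 0.000187456.
r ≈ 365·0.000187456 = 6.84215%.

6.842%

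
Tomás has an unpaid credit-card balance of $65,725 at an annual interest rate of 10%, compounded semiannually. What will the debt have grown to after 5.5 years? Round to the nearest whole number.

Growth factor = (1 + 0.05)^11 ≈ 1.71033935812.
A ≈ 65,725 × 1.71033935812 ≈ 112,412.0543.

$112,412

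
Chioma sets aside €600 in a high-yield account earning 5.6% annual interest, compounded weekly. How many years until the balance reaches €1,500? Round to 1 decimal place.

We need (1 + 0.00107692)^(52t) = 2.5, so 52t = ln 2.5 / ln 1.001077 ≈ 851.2995.
t ≈ 851.2995/52 = 16.3711 years.

16.4 years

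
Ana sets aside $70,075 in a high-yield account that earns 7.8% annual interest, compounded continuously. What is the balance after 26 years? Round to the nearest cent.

$532,491.05

A = P·e^(rt) = 70,075·e^(0.078·26) = 70,075·e^2.028.
e^2.028 ≈ 7.59887340409, so A ≈ 532,491.0538.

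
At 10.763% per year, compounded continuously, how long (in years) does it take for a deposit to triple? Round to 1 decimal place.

10.2 years

e^(0.10763t) = 3, so 0.10763t = ln 3 ≈ 1.0986.
t ≈ 1.0986/0.10763 ≈ 10.2073.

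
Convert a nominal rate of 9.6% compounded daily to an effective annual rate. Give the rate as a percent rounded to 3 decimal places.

10.075%

EAR = (1 + 9.6%/365)^365 − 1 = (1 + 0.000263014)^365 − 1.
(1 + 0.000263014)^365 ≈ 1.100745, so EAR ≈ 10.07452%.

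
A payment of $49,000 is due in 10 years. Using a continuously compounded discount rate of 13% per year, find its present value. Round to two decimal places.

$13,354.06

P = A·e^(−rt) = 49,000·e^(−1.3).
e^(−1.3) ≈ 0.27253179303, so P ≈ 13,354.0579.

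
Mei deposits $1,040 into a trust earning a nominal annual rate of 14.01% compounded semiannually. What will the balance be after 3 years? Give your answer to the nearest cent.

$1,561.20

Growth factor = (1 + 0.07005)^6 ≈ 1.501151167.
A ≈ 1,040 × 1.501151167 ≈ 1,561.1972.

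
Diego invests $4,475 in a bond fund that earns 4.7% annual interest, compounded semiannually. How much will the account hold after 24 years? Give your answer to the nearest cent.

Periodic rate = 4.7%/2 = 0.0235; periods = 2·24 = 48.
A = 4,475·(1 + 0.0235)^48 ≈ 4,475·3.0494158684 ≈ 13,646.1360.

$13,646.14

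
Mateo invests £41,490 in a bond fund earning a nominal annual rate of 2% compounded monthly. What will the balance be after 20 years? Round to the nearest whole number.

Growth factor = (1 + 0.02/12)^240 ≈ 1.4913280573.
A ≈ 41,490 × 1.4913280573 ≈ 61,875.2011.

£61,875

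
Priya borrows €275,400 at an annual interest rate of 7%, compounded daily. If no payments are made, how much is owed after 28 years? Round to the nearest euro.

€1,954,787

Growth factor = (1 + 0.07/365)^10220 ≈ 7.09799307659.
A ≈ 275,400 × 7.09799307659 ≈ 1,954,787.2933.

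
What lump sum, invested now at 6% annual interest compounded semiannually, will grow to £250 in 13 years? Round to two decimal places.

£115.92

Growth factor = (1 + 0.03)^26 ≈ 2.15659127.
P = 250/2.15659127 ≈ 115.9237.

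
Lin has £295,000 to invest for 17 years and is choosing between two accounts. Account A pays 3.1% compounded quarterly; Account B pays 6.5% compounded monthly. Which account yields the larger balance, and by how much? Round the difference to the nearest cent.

Account A growth factor: (1 + 0.00775)^68 ≈ 1.69040537161; balance ≈ 498,669.5846.
Account B growth factor: (1 + 0.065/12)^204 ≈ 3.0102347175; balance ≈ 888,019.2417.
Account B is larger by 389,349.6570.

Account B, by £389,349.66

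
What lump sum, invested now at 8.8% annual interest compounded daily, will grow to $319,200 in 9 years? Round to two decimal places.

Growth factor = (1 + 0.088/365)^3285 ≈ 2.20759688461.
P = 319,200/2.20759688461 ≈ 144,591.6155.

$144,591.62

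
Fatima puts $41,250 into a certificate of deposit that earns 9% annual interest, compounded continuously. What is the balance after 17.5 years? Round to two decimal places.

A = P·e^(rt) = 41,250·e^(0.09·17.5) = 41,250·e^1.575.
e^1.575 ≈ 4.83074161811, so A ≈ 199,268.0917.

$199,268.09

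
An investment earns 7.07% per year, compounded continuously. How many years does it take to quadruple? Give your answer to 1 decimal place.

e^(0.0707t) = 4, so 0.0707t = ln 4 ≈ 1.3863.
t ≈ 1.3863/0.0707 ≈ 19.6081.

19.6 years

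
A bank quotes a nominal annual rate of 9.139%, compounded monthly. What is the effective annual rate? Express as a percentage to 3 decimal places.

One year is 12 periods at 0.00761583 each: (1 + 0.00761583)^12 ≈ 1.095317.
EAR = 1.095317 − 1 ≈ 9.53169%.

9.532%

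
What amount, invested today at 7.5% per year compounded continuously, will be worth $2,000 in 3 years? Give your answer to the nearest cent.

P = A·e^(−rt) = 2,000·e^(−0.225).
e^(−0.225) ≈ 0.7985162188, so P ≈ 1,597.0324.

$1,597.03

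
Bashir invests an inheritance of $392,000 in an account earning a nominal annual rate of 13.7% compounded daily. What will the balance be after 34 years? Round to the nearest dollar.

$41,290,507

Periodic rate = 13.7%/365 = 0.000375342; periods = 365·34 = 12410.
A = 392,000·(1 + 0.137/365)^12410 ≈ 392,000·105.33292476281 ≈ 41,290,506.5070.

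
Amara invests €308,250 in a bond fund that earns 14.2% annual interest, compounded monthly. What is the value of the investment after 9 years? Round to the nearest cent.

Growth factor = (1 + 0.142/12)^108 ≈ 3.562624981074.
A ≈ 308,250 × 3.562624981074 ≈ 1,098,179.1504.

€1,098,179.15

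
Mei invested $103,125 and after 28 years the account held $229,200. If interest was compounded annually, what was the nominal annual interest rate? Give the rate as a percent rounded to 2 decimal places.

The 28-period growth factor is 229,200/103,125 = 2.22255.
r = 2.22255^(1/28) − 1 ≈ 0.028934, i.e. 2.89340%.

2.89%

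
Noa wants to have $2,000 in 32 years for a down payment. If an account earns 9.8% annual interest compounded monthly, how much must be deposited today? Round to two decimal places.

Periodic rate = 9.8%/12 = 0.00816667; 384 periods.
P = 2,000/(1 + 0.098/12)^384 ≈ 2,000/22.72041729 ≈ 88.0266.

$88.03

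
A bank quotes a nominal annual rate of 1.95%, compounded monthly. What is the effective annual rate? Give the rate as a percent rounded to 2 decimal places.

1.97%

One year is 12 periods at 0.001625 each: (1 + 0.001625)^12 ≈ 1.019675.
EAR = 1.019675 − 1 ≈ 1.96752%.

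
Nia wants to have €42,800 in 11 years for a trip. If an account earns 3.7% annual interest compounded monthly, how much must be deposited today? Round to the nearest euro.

Periodic rate = 3.7%/12 = 0.00308333; 132 periods.
P = 42,800/(1 + 0.037/12)^132 ≈ 42,800/1.5013637001 ≈ 28,507.4163.

€28,507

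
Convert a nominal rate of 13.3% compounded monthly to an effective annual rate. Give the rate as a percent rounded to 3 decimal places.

One year is 12 periods at 0.0110833 each: (1 + 0.0110833)^12 ≈ 1.141415.
EAR = 1.141415 − 1 ≈ 14.14146%.

14.141%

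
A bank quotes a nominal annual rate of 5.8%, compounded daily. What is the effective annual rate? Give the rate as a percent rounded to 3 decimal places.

One year is 365 periods at 0.000158904 each: (1 + 0.000158904)^365 ≈ 1.05971.
EAR = 1.05971 − 1 ≈ 5.97101%.

5.971%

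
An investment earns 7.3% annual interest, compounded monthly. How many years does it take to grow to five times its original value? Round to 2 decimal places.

22.11 years

(1 + 0.00608333)^(12t) = 5.
12t = ln 5 / ln(1 + 0.00608333) ≈ 1.6094/0.0060649 ≈ 265.3690.
t ≈ 22.1141.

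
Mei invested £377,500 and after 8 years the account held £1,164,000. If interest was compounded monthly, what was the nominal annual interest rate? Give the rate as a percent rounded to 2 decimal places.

The 96-period growth factor is 1,164,000/377,500 = 3.08344.
r/12 = 3.08344^(1/96) − 1 ≈ 0.0117987, so r ≈ 12·0.0117987 = 14.15846%.

14.16%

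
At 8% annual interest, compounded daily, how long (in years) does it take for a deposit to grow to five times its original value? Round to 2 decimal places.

20.12 years

(1 + 0.000219178)^(365t) = 5.
365t = ln 5 / ln(1 + 0.000219178) ≈ 1.6094/0.000219154 ≈ 7343.8652.
t ≈ 20.1202.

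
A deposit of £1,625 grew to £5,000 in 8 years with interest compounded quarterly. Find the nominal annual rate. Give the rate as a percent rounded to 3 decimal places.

The 32-period growth factor is 5,000/1,625 = 3.07692.
r/4 = 3.07692^(1/32) − 1 ≈ 0.0357469, so r ≈ 4·0.0357469 = 14.29876%.

14.299%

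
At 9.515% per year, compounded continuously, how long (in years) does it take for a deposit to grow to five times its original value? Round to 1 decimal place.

16.9 years

e^(0.09515t) = 5, so 0.09515t = ln 5 ≈ 1.6094.
t ≈ 1.6094/0.09515 ≈ 16.9147.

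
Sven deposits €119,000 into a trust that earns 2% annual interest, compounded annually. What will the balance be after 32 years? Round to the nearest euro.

Annual rate = 2% = 0.02; years = 32.
A = 119,000·(1 + 0.02)^32 ≈ 119,000·1.8845405921 ≈ 224,260.3305.

€224,260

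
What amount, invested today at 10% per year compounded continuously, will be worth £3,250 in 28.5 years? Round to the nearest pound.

£188

P = A·e^(−rt) = 3,250·e^(−2.85).
e^(−2.85) ≈ 0.05784432087, so P ≈ 187.9940.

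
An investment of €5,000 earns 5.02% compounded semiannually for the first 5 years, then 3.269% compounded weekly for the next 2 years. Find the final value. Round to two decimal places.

After 5 years at 5.02%: 5,000 × 1.281333956 ≈ 6,406.6698.
Then 2 years at 3.269%: 6,406.6698 × 1.067542692 ≈ 6,839.3935.

€6,839.39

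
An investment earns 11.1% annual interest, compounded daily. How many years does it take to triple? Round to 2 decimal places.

(1 + 0.00030411)^(365t) = 3.
365t = ln 3 / ln(1 + 0.00030411) ≈ 1.0986/0.000304063 ≈ 3613.1032.
t ≈ 9.8989.

9.90 years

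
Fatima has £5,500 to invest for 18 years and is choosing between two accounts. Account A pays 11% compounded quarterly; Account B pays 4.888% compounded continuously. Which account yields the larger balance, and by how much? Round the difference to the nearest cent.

A: (1 + 0.0275)^72 ≈ 7.0516670647, so 5,500 × 7.0516670647 ≈ 38,784.1689.
B: e^(0.04888·18) = e^0.87984 ≈ 2.4105139933, so 5,500 × 2.4105139933 ≈ 13,257.8270.
Difference ≈ 25,526.3419 in favor of A.

Account A, by £25,526.34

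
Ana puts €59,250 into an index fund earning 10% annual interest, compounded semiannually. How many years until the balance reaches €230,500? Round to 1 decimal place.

13.9 years

(1 + 0.05)^(2t) = 230,500/59,250 = 3.8903.
2t·ln(1 + 0.05) = ln(3.8903); 2t = 1.3585/0.0487902 ≈ 27.8434.
t ≈ 13.9217 years.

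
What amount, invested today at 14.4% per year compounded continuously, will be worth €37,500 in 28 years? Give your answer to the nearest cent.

P = A·e^(−rt) = 37,500·e^(−4.032).
e^(−4.032) ≈ 0.017738816819, so P ≈ 665.2056.

€665.21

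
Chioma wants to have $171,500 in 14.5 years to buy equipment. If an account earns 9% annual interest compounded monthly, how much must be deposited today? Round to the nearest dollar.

$46,733

Growth factor = (1 + 0.0075)^174 ≈ 3.66977584276.
P = 171,500/3.66977584276 ≈ 46,733.0996.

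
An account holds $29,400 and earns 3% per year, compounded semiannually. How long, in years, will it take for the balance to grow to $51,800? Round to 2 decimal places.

We need (1 + 0.015)^(2t) = 1.7619, so 2t = ln 1.7619 / ln 1.015 ≈ 38.0422.
t ≈ 38.0422/2 = 19.0211 years.

19.02 years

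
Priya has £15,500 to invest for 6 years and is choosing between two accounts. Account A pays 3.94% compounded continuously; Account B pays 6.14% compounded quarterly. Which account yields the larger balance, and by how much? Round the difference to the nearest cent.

A: e^(0.0394·6) = e^0.2364 ≈ 1.2666808812, so 15,500 × 1.2666808812 ≈ 19,633.5537.
B: (1 + 0.01535)^24 ≈ 1.4413802124, so 15,500 × 1.4413802124 ≈ 22,341.3933.
Difference ≈ 2,707.8396 in favor of B.

Account B, by £2,707.84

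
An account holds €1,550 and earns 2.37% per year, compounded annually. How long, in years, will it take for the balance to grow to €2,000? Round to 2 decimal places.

(1 + 0.0237)^t = 2,000/1,550 = 1.2903.
t·ln(1 + 0.0237) = ln(1.2903); t = 0.25489/0.0234235 ≈ 10.8819.

10.88 years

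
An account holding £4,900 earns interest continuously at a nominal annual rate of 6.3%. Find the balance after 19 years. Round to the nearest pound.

£16,220

A = P·e^(rt) = 4,900·e^(0.063·19) = 4,900·e^1.197.
e^1.197 ≈ 3.3101714976, so A ≈ 16,219.8403.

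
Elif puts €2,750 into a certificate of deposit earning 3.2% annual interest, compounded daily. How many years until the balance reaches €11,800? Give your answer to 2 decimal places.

We need (1 + 0.0000876712)^(365t) = 4.2909, so 365t = ln 4.2909 / ln 1.000088 ≈ 16613.9156.
t ≈ 16613.9156/365 = 45.5176 years.

45.52 years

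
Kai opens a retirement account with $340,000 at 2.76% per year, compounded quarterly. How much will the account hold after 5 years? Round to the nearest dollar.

Growth factor = (1 + 0.0069)^20 ≈ 1.14743162921.
A ≈ 340,000 × 1.14743162921 ≈ 390,126.7539.

$390,127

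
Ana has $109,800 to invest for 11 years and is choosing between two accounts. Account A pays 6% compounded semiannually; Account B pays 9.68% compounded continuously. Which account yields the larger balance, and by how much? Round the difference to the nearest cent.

Account A growth factor: (1 + 0.03)^22 ≈ 1.91610340886; balance ≈ 210,388.1543.
Account B growth factor: e^(0.0968·11) = e^1.0648 ≈ 2.90025887428; balance ≈ 318,448.4244.
Account B is larger by 108,060.2701.

Account B, by $108,060.27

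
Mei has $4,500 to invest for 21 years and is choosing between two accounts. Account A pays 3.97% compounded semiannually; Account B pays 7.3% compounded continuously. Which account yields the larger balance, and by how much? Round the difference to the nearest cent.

Account B, by $10,570.29

A: (1 + 0.01985)^42 ≈ 2.2830982946, so 4,500 × 2.2830982946 ≈ 10,273.9423.
B: e^(0.073·21) = e^1.533 ≈ 4.6320521554, so 4,500 × 4.6320521554 ≈ 20,844.2347.
Difference ≈ 10,570.2924 in favor of B.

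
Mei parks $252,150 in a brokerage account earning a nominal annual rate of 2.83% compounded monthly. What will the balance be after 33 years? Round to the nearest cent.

$640,868.73

Growth factor = (1 + 0.0283/12)^396 ≈ 2.54161703027.
A ≈ 252,150 × 2.54161703027 ≈ 640,868.7342.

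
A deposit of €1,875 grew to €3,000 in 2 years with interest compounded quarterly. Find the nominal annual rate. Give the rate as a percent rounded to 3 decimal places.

The 8-period growth factor is 3,000/1,875 = 1.6.
r/4 = 1.6^(1/8) − 1 ≈ 0.0605106, so r ≈ 4·0.0605106 = 24.20422%.

24.204%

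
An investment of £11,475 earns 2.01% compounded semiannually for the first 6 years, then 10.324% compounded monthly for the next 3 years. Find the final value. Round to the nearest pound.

Phase 1: 11,475·(1 + 0.01005)^12 ≈ 12,938.0007.
Phase 2: 12,938.0007·(1 + 0.10324/12)^36 ≈ 17,611.7105.

£17,612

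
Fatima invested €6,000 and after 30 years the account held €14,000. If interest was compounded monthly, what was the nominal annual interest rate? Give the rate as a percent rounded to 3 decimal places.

2.828%

(1 + r/12)^360 = 14,000/6,000 = 2.33333.
1 + r/12 = 2.33333^(1/360) ≈ 1.002356, so r/12 ≈ 0.00235638.
r ≈ 12·0.00235638 = 2.82765%.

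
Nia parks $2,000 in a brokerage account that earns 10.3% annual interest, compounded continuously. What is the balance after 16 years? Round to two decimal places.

$10,393.15

A = P·e^(rt) = 2,000·e^(0.103·16) = 2,000·e^1.648.
e^1.648 ≈ 5.1965762745, so A ≈ 10,393.1525.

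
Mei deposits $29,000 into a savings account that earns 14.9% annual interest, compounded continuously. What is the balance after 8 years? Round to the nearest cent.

A = P·e^(rt) = 29,000·e^(0.149·8) = 29,000·e^1.192.
e^1.192 ≈ 3.2936619483, so A ≈ 95,516.1965.

$95,516.20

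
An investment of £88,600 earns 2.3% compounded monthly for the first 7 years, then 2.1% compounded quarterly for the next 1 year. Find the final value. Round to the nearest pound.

Phase 1: 88,600·(1 + 0.023/12)^84 ≈ 104,061.0517.
Phase 2: 104,061.0517·(1 + 0.00525)^4 ≈ 106,263.6032.

£106,264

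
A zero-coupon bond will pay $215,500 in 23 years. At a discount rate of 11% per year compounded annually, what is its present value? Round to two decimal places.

$19,544.24

Annual rate = 11% = 0.11; 23 periods.
P = 215,500/(1 + 0.11)^23 ≈ 215,500/11.0262671885 ≈ 19,544.2389.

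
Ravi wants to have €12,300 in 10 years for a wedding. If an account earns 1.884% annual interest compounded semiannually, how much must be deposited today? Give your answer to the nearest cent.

Periodic rate = 1.884%/2 = 0.00942; 20 periods.
P = 12,300/(1 + 0.00942)^20 ≈ 12,300/1.2062521663 ≈ 10,196.8729.

€10,196.87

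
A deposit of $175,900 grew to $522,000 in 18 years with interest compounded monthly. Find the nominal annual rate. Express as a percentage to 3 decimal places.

(1 + r/12)^216 = 522,000/175,900 = 2.9676.
1 + r/12 = 2.9676^(1/216) ≈ 1.005049, so r/12 ≈ 0.00504859.
r ≈ 12·0.00504859 = 6.05831%.

6.058%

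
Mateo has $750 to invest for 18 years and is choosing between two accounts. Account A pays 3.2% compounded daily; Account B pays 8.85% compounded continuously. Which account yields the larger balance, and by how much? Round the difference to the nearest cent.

A: (1 + 0.032/365)^6570 ≈ 1.778863633, so 750 × 1.778863633 ≈ 1,334.1477.
B: e^(0.0885·18) = e^1.593 ≈ 4.918482264, so 750 × 4.918482264 ≈ 3,688.8617.
Difference ≈ 2,354.7140 in favor of B.

Account B, by $2,354.71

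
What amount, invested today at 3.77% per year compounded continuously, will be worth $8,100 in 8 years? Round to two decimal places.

$5,991.03

P = A·e^(−rt) = 8,100·e^(−0.3016).
e^(−0.3016) ≈ 0.7396338593, so P ≈ 5,991.0343.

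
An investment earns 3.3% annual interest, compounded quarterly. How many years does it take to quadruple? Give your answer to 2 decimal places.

(1 + 0.00825)^(4t) = 4.
4t = ln 4 / ln(1 + 0.00825) ≈ 1.3863/0.00821615 ≈ 168.7279.
t ≈ 42.1820.

42.18 years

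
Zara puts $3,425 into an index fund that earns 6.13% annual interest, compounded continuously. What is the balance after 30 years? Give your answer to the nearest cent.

$21,544.09

A = P·e^(rt) = 3,425·e^(0.0613·30) = 3,425·e^1.839.
e^1.839 ≈ 6.29024487, so A ≈ 21,544.0887.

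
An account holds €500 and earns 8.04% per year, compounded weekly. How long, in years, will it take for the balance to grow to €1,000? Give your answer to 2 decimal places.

(1 + 0.00154615)^(52t) = 1,000/500 = 2.
52t·ln(1 + 0.00154615) = ln(2); 52t = 0.69315/0.00154496 ≈ 448.6506.
t ≈ 8.6279 years.

8.63 years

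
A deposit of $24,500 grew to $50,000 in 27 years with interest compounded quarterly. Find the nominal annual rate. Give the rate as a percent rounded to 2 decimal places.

(1 + r/4)^108 = 50,000/24,500 = 2.04082.
1 + r/4 = 2.04082^(1/108) ≈ 1.006627, so r/4 ≈ 0.00662695.
r ≈ 4·0.00662695 = 2.65078%.

2.65%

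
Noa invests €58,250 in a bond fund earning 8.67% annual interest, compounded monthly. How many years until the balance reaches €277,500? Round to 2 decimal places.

18.07 years

(1 + 0.007225)^(12t) = 277,500/58,250 = 4.7639.
12t·ln(1 + 0.007225) = ln(4.7639); 12t = 1.5611/0.00719902 ≈ 216.8456.
t ≈ 18.0705 years.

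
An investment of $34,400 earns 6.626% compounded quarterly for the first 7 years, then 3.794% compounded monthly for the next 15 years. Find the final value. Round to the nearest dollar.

$96,186

After 7 years at 6.626%: 34,400 × 1.5841061652 ≈ 54,493.2521.
Then 15 years at 3.794%: 54,493.2521 × 1.7650909866 ≈ 96,185.5481.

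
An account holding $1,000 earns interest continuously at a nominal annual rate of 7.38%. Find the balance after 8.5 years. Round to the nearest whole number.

A = P·e^(rt) = 1,000·e^(0.0738·8.5) = 1,000·e^0.6273.
e^0.6273 ≈ 1.872547868, so A ≈ 1,872.5479.

$1,873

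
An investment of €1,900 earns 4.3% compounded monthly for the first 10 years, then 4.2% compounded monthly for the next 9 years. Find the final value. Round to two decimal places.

Phase 1: 1,900·(1 + 0.043/12)^120 ≈ 2,918.5453.
Phase 2: 2,918.5453·(1 + 0.0035)^108 ≈ 4,256.4069.

€4,256.41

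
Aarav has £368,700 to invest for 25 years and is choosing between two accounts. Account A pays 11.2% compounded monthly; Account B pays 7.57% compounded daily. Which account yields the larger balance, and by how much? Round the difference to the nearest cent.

Account A growth factor: (1 + 0.112/12)^300 ≈ 16.23247835767; balance ≈ 5,984,914.7705.
Account B growth factor: (1 + 0.0757/365)^9125 ≈ 6.634635812785; balance ≈ 2,446,190.2242.
Account A is larger by 3,538,724.5463.

Account A, by £3,538,724.55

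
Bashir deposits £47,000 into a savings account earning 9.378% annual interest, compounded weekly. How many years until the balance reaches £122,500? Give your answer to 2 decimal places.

10.22 years

We need (1 + 0.00180346)^(52t) = 2.6064, so 52t = ln 2.6064 / ln 1.001803 ≈ 531.6592.
t ≈ 531.6592/52 = 10.2242 years.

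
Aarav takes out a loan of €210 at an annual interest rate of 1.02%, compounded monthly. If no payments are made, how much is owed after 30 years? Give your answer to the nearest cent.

Periodic rate = 1.02%/12 = 0.00085; periods = 12·30 = 360.
A = 210·(1 + 0.00085)^360 ≈ 210·1.35780581 ≈ 285.1392.

€285.14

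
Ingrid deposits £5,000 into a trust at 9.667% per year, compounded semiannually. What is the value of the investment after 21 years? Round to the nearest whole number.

£36,306

Growth factor = (1 + 0.048335)^42 ≈ 7.2611196227.
A ≈ 5,000 × 7.2611196227 ≈ 36,305.5981.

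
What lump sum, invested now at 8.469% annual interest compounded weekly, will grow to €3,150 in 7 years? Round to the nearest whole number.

Periodic rate = 8.469%/52 = 0.00162865; 364 periods.
P = 3,150/(1 + 0.08469/52)^364 ≈ 3,150/1.808228734 ≈ 1,742.0362.

€1,742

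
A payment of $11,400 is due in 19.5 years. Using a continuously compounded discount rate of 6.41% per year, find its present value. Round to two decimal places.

$3,266.32

P = A·e^(−rt) = 11,400·e^(−1.24995).
e^(−1.24995) ≈ 0.28651912246, so P ≈ 3,266.3180.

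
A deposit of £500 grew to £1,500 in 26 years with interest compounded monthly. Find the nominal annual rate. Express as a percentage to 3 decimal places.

4.233%

The 312-period growth factor is 1,500/500 = 3.
r/12 = 3^(1/312) − 1 ≈ 0.0035274, so r ≈ 12·0.0035274 = 4.23288%.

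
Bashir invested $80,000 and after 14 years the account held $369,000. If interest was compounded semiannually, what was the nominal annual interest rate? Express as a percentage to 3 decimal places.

The 28-period growth factor is 369,000/80,000 = 4.6125.
r/2 = 4.6125^(1/28) − 1 ≈ 0.056117, so r ≈ 2·0.056117 = 11.22339%.

11.223%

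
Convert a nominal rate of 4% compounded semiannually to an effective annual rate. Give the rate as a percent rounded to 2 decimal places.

One year is 2 periods at 0.02 each: (1 + 0.02)^2 ≈ 1.0404.
EAR = 1.0404 − 1 ≈ 4.04000%.

4.04%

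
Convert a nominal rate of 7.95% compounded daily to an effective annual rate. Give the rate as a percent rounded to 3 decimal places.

8.274%

EAR = (1 + 7.95%/365)^365 − 1 = (1 + 0.000217808)^365 − 1.
(1 + 0.000217808)^365 ≈ 1.082736, so EAR ≈ 8.27362%.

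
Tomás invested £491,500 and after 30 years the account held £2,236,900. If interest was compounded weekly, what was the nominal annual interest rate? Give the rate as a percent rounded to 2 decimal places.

5.05%

(1 + r/52)^1560 = 2,236,900/491,500 = 4.55117.
1 + r/52 = 4.55117^(1/1560) ≈ 1.000972, so r/52 ≈ 0.000971872.
r ≈ 52·0.000971872 = 5.05374%.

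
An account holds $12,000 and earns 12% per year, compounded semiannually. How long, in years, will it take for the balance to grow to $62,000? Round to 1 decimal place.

14.1 years

We need (1 + 0.06)^(2t) = 5.1667, so 2t = ln 5.1667 / ln 1.06 ≈ 28.1836.
t ≈ 28.1836/2 = 14.0918 years.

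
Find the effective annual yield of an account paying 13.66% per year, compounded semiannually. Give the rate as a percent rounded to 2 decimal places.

One year is 2 periods at 0.0683 each: (1 + 0.0683)^2 ≈ 1.141265.
EAR = 1.141265 − 1 ≈ 14.12649%.

14.13%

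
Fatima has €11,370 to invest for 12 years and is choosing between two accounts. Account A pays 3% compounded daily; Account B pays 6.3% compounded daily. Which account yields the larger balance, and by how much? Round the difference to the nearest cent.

Account B, by €7,916.85

A: (1 + 0.03/365)^4380 ≈ 1.4333082105, so 11,370 × 1.4333082105 ≈ 16,296.7144.
B: (1 + 0.063/365)^4380 ≈ 2.1296012671, so 11,370 × 2.1296012671 ≈ 24,213.5664.
Difference ≈ 7,916.8521 in favor of B.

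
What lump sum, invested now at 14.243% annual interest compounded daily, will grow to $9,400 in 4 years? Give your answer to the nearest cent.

$5,318.02

Periodic rate = 14.243%/365 = 0.000390219; 1460 periods.
P = 9,400/(1 + 0.14243/365)^1460 ≈ 9,400/1.767575566 ≈ 5,318.0187.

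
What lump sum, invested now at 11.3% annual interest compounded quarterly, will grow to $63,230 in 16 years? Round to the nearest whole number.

Growth factor = (1 + 0.02825)^64 ≈ 5.9472742195.
P = 63,230/5.9472742195 ≈ 10,631.7613.

$10,632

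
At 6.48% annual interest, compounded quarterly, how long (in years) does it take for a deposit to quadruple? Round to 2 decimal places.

21.57 years

(1 + 0.0162)^(4t) = 4.
4t = ln 4 / ln(1 + 0.0162) ≈ 1.3863/0.0160702 ≈ 86.2650.
t ≈ 21.5663.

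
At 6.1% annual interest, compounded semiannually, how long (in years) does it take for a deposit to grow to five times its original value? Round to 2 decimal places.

26.78 years

(1 + 0.0305)^(2t) = 5.
2t = ln 5 / ln(1 + 0.0305) ≈ 1.6094/0.0300441 ≈ 53.5691.
t ≈ 26.7846.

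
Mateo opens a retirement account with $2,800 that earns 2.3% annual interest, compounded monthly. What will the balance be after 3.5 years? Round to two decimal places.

Growth factor = (1 + 0.023/12)^42 ≈ 1.083745344.
A ≈ 2,800 × 1.083745344 ≈ 3,034.4870.

$3,034.49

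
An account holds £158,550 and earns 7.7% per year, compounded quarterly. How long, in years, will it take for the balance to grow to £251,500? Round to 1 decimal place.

We need (1 + 0.01925)^(4t) = 1.5863, so 4t = ln 1.5863 / ln 1.01925 ≈ 24.1974.
t ≈ 24.1974/4 = 6.0493 years.

6.0 years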